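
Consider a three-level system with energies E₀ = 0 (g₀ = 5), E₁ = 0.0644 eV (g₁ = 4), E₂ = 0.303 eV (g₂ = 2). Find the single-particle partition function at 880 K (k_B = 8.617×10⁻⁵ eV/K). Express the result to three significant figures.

Z = 6.75

k_BT = 8.617×10⁻⁵ × 880 K = 0.075830 eV.
Eᵢ/kT = 0, 0.84927, 3.9958.
Z = Σ gᵢe^(−Eᵢ/kT) = 5·e^(−0) + 4·e^(−0.84927) + 2·e^(−3.9958) = 5.0000 + 1.7109 + 0.036785 = 6.7477.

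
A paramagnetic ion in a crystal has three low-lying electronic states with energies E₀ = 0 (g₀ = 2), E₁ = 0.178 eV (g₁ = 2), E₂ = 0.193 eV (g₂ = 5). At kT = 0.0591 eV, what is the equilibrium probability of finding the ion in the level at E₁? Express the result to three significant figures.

0.0430

Eᵢ/kT = 0, 3.0118, 3.2657.
Z = Σ gᵢe^(−Eᵢ/kT) = 2·e^(−0) + 2·e^(−3.0118) + 5·e^(−3.2657) = 2.0000 + 0.098406 + 0.19085 = 2.2893.
P₁ = g₁ e^(−E₁/kT) / Z = 0.098406/2.2893 = 0.0430.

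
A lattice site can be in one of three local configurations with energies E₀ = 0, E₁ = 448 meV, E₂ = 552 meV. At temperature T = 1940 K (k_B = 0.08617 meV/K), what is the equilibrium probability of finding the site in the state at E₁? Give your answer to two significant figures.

k_BT = 0.08617 × 1940 K = 167.2 meV.
Eᵢ/kT = 0, 2.679, 3.301.
Z = Σ e^(−Eᵢ/kT) = e^(−0) + e^(−2.679) + e^(−3.301) = 1.000 + 0.06863 + 0.03685 = 1.105.
P₁ = e^(−E₁/kT) / Z = 0.06863/1.105 = 0.062.

0.062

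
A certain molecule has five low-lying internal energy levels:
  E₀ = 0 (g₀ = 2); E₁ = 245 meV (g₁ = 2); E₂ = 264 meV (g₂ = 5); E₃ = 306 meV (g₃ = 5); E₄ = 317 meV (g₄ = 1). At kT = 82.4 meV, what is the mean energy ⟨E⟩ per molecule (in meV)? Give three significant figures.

50.1 meV

Eᵢ/kT = 0, 2.9733, 3.2039, 3.7136, 3.8471.
Z = Σ gᵢe^(−Eᵢ/kT) = 2·e^(−0) + 2·e^(−2.9733) + 5·e^(−3.2039) + 5·e^(−3.7136) + 1·e^(−3.8471) = 2.0000 + 0.10227 + 0.20302 + 0.12195 + 0.021342 = 2.4486.
⟨E⟩ = Σ Eᵢ gᵢe^(−Eᵢ/kT) / Z = (0·2.0000 + 245·0.10227 + 264·0.20302 + 306·0.12195 + 317·0.021342) / 2.4486 = 50.1 meV.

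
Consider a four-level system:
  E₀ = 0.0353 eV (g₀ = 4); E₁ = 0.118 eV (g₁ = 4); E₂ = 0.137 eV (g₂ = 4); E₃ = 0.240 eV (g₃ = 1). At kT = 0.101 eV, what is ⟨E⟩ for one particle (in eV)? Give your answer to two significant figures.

0.079 eV

Eᵢ/kT = 0.3495, 1.168, 1.356, 2.376.
Z = Σ gᵢe^(−Eᵢ/kT) = 4·e^(−0.3495) + 4·e^(−1.168) + 4·e^(−1.356) + 1·e^(−2.376) = 2.820 + 1.244 + 1.031 + 0.09292 = 5.188.
⟨E⟩ = Σ Eᵢ gᵢe^(−Eᵢ/kT) / Z = (0.0353·2.820 + 0.118·1.244 + 0.137·1.031 + 0.240·0.09292) / 5.188 = 0.079 eV.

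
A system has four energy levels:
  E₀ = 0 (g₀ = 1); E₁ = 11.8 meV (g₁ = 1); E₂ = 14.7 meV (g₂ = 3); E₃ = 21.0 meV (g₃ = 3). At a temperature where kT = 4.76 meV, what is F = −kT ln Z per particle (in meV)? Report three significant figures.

-1.09 meV

Eᵢ/kT = 0, 2.4790, 3.0882, 4.4118.
Z = Σ gᵢe^(−Eᵢ/kT) = 1·e^(−0) + 1·e^(−2.4790) + 3·e^(−3.0882) + 3·e^(−4.4118) = 1.0000 + 0.083827 + 0.13675 + 0.036400 = 1.2570.
F = −kT ln Z = −4.76 × ln(1.2570) = −4.76 × 0.22873 = -1.09 meV.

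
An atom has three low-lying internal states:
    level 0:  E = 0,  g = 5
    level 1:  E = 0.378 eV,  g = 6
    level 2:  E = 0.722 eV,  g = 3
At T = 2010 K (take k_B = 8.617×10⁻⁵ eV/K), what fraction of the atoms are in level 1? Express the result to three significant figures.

k_BT = 8.617×10⁻⁵ × 2010 K = 0.17320 eV.
Eᵢ/kT = 0, 2.1824, 4.1686.
Z = Σ gᵢe^(−Eᵢ/kT) = 5·e^(−0) + 6·e^(−2.1824) + 3·e^(−4.1686) = 5.0000 + 0.67662 + 0.046422 = 5.7230.
P₁ = g₁ e^(−E₁/kT) / Z = 0.67662/5.7230 = 0.118.

0.118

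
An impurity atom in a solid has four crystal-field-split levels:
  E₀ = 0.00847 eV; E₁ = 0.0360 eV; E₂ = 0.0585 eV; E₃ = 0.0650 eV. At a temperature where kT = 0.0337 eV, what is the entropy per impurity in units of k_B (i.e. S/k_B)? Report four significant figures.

Eᵢ/kT = 0.251335, 1.06825, 1.73591, 1.92878.
Z = Σ e^(−Eᵢ/kT) = e^(−0.251335) + e^(−1.06825) + e^(−1.73591) + e^(−1.92878) = 0.777762 + 0.343609 + 0.176240 + 0.145325 = 1.44294.
⟨E⟩ = Σ EᵢPᵢ = 0.0268298 eV.
S/k_B = ln Z + ⟨E⟩/kT = ln(1.44294) + 0.0268298/0.0337 = 0.366683 + 0.796136 = 1.163.

1.163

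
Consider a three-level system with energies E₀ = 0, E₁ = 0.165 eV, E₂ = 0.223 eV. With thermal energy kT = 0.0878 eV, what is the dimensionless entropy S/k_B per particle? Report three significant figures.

0.604

Eᵢ/kT = 0, 1.8793, 2.5399.
Z = Σ e^(−Eᵢ/kT) = e^(−0) + e^(−1.8793) + e^(−2.5399) = 1.0000 + 0.15270 + 0.078874 = 1.2316.
⟨E⟩ = Σ EᵢPᵢ = 0.034739 eV.
S/k_B = ln Z + ⟨E⟩/kT = ln(1.2316) + 0.034739/0.0878 = 0.20831 + 0.39566 = 0.604.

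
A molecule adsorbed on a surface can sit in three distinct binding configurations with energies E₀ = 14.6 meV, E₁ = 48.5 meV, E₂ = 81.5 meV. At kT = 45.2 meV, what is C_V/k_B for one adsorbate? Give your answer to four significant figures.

0.2843

Eᵢ/kT = 0.323009, 1.07301, 1.80310.
Z = Σ e^(−Eᵢ/kT) = e^(−0.323009) + e^(−1.07301) + e^(−1.80310) = 0.723967 + 0.341978 + 0.164787 = 1.23073.
⟨E⟩ = 32.9772 meV, ⟨E²⟩ = 1668.36 meV².
C_V/k_B = (⟨E²⟩ − ⟨E⟩²)/(kT)² = (1668.36 − 1087.50)/2043.04 = 0.2843.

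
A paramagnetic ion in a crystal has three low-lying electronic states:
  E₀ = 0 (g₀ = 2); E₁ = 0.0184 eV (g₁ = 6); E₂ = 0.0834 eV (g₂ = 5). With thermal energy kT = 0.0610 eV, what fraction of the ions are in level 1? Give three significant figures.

Eᵢ/kT = 0, 0.30164, 1.3672.
Z = Σ gᵢe^(−Eᵢ/kT) = 2·e^(−0) + 6·e^(−0.30164) + 5·e^(−1.3672) = 2.0000 + 4.4376 + 1.2741 = 7.7117.
P₁ = g₁ e^(−E₁/kT) / Z = 4.4376/7.7117 = 0.575.

0.575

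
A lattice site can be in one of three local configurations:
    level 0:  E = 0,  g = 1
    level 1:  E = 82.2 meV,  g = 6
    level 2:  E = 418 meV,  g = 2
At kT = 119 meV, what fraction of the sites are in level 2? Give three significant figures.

Eᵢ/kT = 0, 0.69076, 3.5126.
Z = Σ gᵢe^(−Eᵢ/kT) = 1·e^(−0) + 6·e^(−0.69076) + 2·e^(−3.5126) = 1.0000 + 3.0072 + 0.059639 = 4.0668.
P₂ = g₂ e^(−E₂/kT) / Z = 0.059639/4.0668 = 0.0147.

0.0147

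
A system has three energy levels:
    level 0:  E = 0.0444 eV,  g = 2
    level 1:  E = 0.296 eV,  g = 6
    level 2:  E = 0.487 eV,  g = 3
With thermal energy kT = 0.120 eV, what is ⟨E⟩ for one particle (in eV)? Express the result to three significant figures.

Eᵢ/kT = 0.37000, 2.4667, 4.0583.
Z = Σ gᵢe^(−Eᵢ/kT) = 2·e^(−0.37000) + 6·e^(−2.4667) + 3·e^(−4.0583) = 1.3815 + 0.50919 + 0.051835 = 1.9425.
⟨E⟩ = Σ Eᵢ gᵢe^(−Eᵢ/kT) / Z = (0.0444·1.3815 + 0.296·0.50919 + 0.487·0.051835) / 1.9425 = 0.122 eV.

0.122 eV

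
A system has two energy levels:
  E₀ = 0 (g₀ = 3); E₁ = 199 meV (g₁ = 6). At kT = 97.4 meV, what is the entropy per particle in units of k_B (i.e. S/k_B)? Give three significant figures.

Eᵢ/kT = 0, 2.0431.
Z = Σ gᵢe^(−Eᵢ/kT) = 3·e^(−0) + 6·e^(−2.0431) = 3.0000 + 0.77776 = 3.7778.
⟨E⟩ = Σ EᵢPᵢ = 40.969 meV.
S/k_B = ln Z + ⟨E⟩/kT = ln(3.7778) + 40.969/97.4 = 1.3291 + 0.42063 = 1.75.

1.75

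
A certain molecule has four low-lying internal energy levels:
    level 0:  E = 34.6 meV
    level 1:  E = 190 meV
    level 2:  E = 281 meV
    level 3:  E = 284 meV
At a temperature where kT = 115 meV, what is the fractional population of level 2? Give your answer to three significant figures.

Eᵢ/kT = 0.30087, 1.6522, 2.4435, 2.4696.
Z = Σ e^(−Eᵢ/kT) = e^(−0.30087) + e^(−1.6522) + e^(−2.4435) + e^(−2.4696) = 0.74017 + 0.19163 + 0.086856 + 0.084619 = 1.1033.
P₂ = e^(−E₂/kT) / Z = 0.086856/1.1033 = 0.0787.

0.0787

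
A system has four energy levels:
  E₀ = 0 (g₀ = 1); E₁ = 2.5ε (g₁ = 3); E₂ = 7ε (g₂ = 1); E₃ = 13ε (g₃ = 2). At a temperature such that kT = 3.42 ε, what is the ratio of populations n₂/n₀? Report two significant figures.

n₂/n₀ = (g₂/g₀) exp[−(E₂−E₀)/kT] = (1/1) × exp(−(7ε)/(3.42ε)) = (1/1) × exp(-2.047) = 0.13.

0.13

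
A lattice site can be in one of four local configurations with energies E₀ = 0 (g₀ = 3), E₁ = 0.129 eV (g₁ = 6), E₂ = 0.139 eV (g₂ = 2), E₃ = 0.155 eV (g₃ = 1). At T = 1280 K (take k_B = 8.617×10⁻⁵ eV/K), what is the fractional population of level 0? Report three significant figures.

k_BT = 8.617×10⁻⁵ × 1280 K = 0.11030 eV.
Eᵢ/kT = 0, 1.1695, 1.2602, 1.4053.
Z = Σ gᵢe^(−Eᵢ/kT) = 3·e^(−0) + 6·e^(−1.1695) + 2·e^(−1.2602) + 1·e^(−1.4053) = 3.0000 + 1.8631 + 0.56719 + 0.24529 = 5.6756.
P₀ = g₀ e^(−E₀/kT) / Z = 3.0000/5.6756 = 0.529.

0.529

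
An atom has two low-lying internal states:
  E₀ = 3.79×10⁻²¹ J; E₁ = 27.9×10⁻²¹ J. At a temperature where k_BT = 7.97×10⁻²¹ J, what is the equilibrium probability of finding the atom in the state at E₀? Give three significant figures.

0.954

Eᵢ/kT = 0.47553, 3.5006.
Z = Σ e^(−Eᵢ/kT) = e^(−0.47553) + e^(−3.5006) = 0.62156 + 0.030179 = 0.65174.
P₀ = e^(−E₀/kT) / Z = 0.62156/0.65174 = 0.954.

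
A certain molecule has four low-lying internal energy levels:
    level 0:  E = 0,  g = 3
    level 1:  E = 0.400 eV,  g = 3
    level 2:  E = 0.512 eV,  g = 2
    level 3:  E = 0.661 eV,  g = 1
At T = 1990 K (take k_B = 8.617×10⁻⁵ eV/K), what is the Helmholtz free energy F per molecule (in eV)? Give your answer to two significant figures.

-0.21 eV

k_BT = 8.617×10⁻⁵ × 1990 K = 0.1715 eV.
Eᵢ/kT = 0, 2.332, 2.985, 3.854.
Z = Σ gᵢe^(−Eᵢ/kT) = 3·e^(−0) + 3·e^(−2.332) + 2·e^(−2.985) + 1·e^(−3.854) = 3.000 + 0.2913 + 0.1011 + 0.02119 = 3.414.
F = −kT ln Z = −0.1715 × ln(3.414) = −0.1715 × 1.228 = -0.21 eV.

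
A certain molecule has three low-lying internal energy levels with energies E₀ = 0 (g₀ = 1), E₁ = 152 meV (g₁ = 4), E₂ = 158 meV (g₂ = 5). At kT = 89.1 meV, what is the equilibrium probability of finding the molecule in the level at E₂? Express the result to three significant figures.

Eᵢ/kT = 0, 1.7059, 1.7733.
Z = Σ gᵢe^(−Eᵢ/kT) = 1·e^(−0) + 4·e^(−1.7059) + 5·e^(−1.7733) = 1.0000 + 0.72644 + 0.84886 = 2.5753.
P₂ = g₂ e^(−E₂/kT) / Z = 0.84886/2.5753 = 0.330.

0.330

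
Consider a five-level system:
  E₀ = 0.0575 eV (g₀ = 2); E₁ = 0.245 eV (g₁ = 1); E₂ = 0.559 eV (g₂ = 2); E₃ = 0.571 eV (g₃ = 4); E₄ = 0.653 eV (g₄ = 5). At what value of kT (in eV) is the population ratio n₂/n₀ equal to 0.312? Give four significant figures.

n₂/n₀ = (g₂/g₀) exp[−(E₂−E₀)/kT] = 0.312.
⇒ (E₂−E₀)/kT = ln((2/2)/0.312) = ln(3.20513) = 1.16475.
kT = 0.5015 eV / 1.16475 = 0.4306 eV.

0.4306 eV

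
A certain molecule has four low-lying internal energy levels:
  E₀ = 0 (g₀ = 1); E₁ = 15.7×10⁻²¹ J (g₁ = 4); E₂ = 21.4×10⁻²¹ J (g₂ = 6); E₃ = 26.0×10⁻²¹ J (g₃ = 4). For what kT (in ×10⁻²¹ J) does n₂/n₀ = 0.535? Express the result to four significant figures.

n₂/n₀ = (g₂/g₀) exp[−(E₂−E₀)/kT] = 0.535.
⇒ (E₂−E₀)/kT = ln((6/1)/0.535) = ln(11.2150) = 2.41725.
kT = 21.4 ×10⁻²¹ J / 2.41725 = 8.853 ×10⁻²¹ J.

8.853 ×10⁻²¹ J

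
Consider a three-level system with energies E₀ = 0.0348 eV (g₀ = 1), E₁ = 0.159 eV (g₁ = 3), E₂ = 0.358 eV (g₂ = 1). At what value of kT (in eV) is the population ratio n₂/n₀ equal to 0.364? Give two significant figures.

0.32 eV

n₂/n₀ = (g₂/g₀) exp[−(E₂−E₀)/kT] = 0.364.
⇒ (E₂−E₀)/kT = ln((1/1)/0.364) = ln(2.747) = 1.011.
kT = 0.3232 eV / 1.011 = 0.32 eV.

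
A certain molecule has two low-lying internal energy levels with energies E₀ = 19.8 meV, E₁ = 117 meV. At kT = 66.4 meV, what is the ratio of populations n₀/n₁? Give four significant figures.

4.323

n₀/n₁ = exp[−(E₀−E₁)/kT] = exp(−(-97.2 meV)/(66.4 meV)) = exp(1.46386) = 4.323.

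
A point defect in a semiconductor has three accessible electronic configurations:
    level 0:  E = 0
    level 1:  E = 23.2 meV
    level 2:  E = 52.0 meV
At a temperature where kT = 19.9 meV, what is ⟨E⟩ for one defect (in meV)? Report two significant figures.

Eᵢ/kT = 0, 1.166, 2.613.
Z = Σ e^(−Eᵢ/kT) = e^(−0) + e^(−1.166) + e^(−2.613) = 1.000 + 0.3116 + 0.07331 = 1.385.
⟨E⟩ = Σ Eᵢ e^(−Eᵢ/kT) / Z = (0·1.000 + 23.2·0.3116 + 52.0·0.07331) / 1.385 = 8.0 meV.

8.0 meV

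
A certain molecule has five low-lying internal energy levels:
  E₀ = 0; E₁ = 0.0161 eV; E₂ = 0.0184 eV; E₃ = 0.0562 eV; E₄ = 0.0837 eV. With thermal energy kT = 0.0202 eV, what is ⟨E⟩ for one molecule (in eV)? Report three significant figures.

0.0101 eV

Eᵢ/kT = 0, 0.79703, 0.91089, 2.7822, 4.1436.
Z = Σ e^(−Eᵢ/kT) = e^(−0) + e^(−0.79703) + e^(−0.91089) + e^(−2.7822) + e^(−4.1436) = 1.0000 + 0.45067 + 0.40217 + 0.061902 + 0.015866 = 1.9306.
⟨E⟩ = Σ Eᵢ e^(−Eᵢ/kT) / Z = (0·1.0000 + 0.0161·0.45067 + 0.0184·0.40217 + 0.0562·0.061902 + 0.0837·0.015866) / 1.9306 = 0.0101 eV.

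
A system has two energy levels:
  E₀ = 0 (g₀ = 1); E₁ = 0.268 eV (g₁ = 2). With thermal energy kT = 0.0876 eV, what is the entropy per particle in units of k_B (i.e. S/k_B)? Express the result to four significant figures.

0.3521

Eᵢ/kT = 0, 3.05936.
Z = Σ gᵢe^(−Eᵢ/kT) = 1·e^(−0) + 2·e^(−3.05936) = 1.00000 + 0.0938354 = 1.09384.
⟨E⟩ = Σ EᵢPᵢ = 0.0229905 eV.
S/k_B = ln Z + ⟨E⟩/kT = ln(1.09384) + 0.0229905/0.0876 = 0.0896944 + 0.262449 = 0.3521.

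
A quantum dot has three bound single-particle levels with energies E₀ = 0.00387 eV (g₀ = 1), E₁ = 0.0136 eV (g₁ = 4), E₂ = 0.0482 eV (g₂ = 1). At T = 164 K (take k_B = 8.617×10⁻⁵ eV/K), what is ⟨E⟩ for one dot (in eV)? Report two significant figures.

k_BT = 8.617×10⁻⁵ × 164 K = 0.01413 eV.
Eᵢ/kT = 0.2739, 0.9625, 3.411.
Z = Σ gᵢe^(−Eᵢ/kT) = 1·e^(−0.2739) + 4·e^(−0.9625) + 1·e^(−3.411) = 0.7604 + 1.528 + 0.03301 = 2.321.
⟨E⟩ = Σ Eᵢ gᵢe^(−Eᵢ/kT) / Z = (0.00387·0.7604 + 0.0136·1.528 + 0.0482·0.03301) / 2.321 = 0.011 eV.

0.011 eV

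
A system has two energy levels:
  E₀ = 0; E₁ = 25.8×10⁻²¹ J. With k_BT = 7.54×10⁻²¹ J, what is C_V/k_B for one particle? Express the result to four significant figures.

Eᵢ/kT = 0, 3.42175.
Z = Σ e^(−Eᵢ/kT) = e^(−0) + e^(−3.42175) = 1.00000 + 0.0326552 = 1.03266.
⟨E⟩ = 0.815858, ⟨E²⟩ = 21.0491.
C_V/k_B = (⟨E²⟩ − ⟨E⟩²)/(kT)² = (21.0491 − 0.665624)/56.8516 = 0.3585.

0.3585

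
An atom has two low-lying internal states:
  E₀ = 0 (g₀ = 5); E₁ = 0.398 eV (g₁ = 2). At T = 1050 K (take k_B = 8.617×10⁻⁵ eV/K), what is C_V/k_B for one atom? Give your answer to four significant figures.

k_BT = 8.617×10⁻⁵ × 1050 K = 0.0904785 eV.
Eᵢ/kT = 0, 4.39884.
Z = Σ gᵢe^(−Eᵢ/kT) = 5·e^(−0) + 2·e^(−4.39884) = 5.00000 + 0.0245832 = 5.02458.
⟨E⟩ = 0.00194725 eV, ⟨E²⟩ = 0.000775006 eV².
C_V/k_B = (⟨E²⟩ − ⟨E⟩²)/(kT)² = (0.000775006 − 0.00000379178)/0.00818636 = 0.09421.

0.09421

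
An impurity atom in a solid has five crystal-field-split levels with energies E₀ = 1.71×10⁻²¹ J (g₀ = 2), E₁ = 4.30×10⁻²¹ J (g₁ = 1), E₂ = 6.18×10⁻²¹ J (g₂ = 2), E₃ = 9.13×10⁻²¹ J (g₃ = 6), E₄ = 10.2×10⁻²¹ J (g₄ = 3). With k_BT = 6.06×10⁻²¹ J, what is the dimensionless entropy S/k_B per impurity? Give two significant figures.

2.5

Eᵢ/kT = 0.2822, 0.7096, 1.020, 1.507, 1.683.
Z = Σ gᵢe^(−Eᵢ/kT) = 2·e^(−0.2822) + 1·e^(−0.7096) + 2·e^(−1.020) + 6·e^(−1.507) + 3·e^(−1.683) = 1.508 + 0.4918 + 0.7212 + 1.329 + 0.5574 = 4.607.
⟨E⟩ = Σ EᵢPᵢ = 5.854 ×10⁻²¹ J.
S/k_B = ln Z + ⟨E⟩/kT = ln(4.607) + 5.854/6.06 = 1.528 + 0.9660 = 2.5.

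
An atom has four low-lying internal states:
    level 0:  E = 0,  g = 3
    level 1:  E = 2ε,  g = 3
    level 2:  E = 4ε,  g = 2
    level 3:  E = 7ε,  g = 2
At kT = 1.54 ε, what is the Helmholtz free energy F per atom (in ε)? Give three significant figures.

Eᵢ/kT = 0, 1.2987, 2.5974, 4.5455.
Z = Σ gᵢe^(−Eᵢ/kT) = 3·e^(−0) + 3·e^(−1.2987) + 2·e^(−2.5974) + 2·e^(−4.5455) = 3.0000 + 0.81866 + 0.14893 + 0.021230 = 3.9888.
F = −kT ln Z = −1.54 × ln(3.9888) = −1.54 × 1.3835 = -2.13 ε.

-2.13 ε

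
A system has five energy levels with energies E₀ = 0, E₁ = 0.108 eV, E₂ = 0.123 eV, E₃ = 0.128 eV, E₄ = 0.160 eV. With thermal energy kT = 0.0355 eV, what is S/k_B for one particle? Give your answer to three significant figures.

0.470

Eᵢ/kT = 0, 3.0423, 3.4648, 3.6056, 4.5070.
Z = Σ e^(−Eᵢ/kT) = e^(−0) + e^(−3.0423) + e^(−3.4648) + e^(−3.6056) + e^(−4.5070) = 1.0000 + 0.047725 + 0.031279 + 0.027171 + 0.011032 = 1.1172.
⟨E⟩ = Σ EᵢPᵢ = 0.012750 eV.
S/k_B = ln Z + ⟨E⟩/kT = ln(1.1172) + 0.012750/0.0355 = 0.11083 + 0.35915 = 0.470.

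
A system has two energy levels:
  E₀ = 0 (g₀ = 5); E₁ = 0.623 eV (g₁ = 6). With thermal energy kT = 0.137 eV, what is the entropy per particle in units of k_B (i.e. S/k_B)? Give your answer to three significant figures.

1.68

Eᵢ/kT = 0, 4.5474.
Z = Σ gᵢe^(−Eᵢ/kT) = 5·e^(−0) + 6·e^(−4.5474) = 5.0000 + 0.063568 = 5.0636.
⟨E⟩ = Σ EᵢPᵢ = 0.0078211 eV.
S/k_B = ln Z + ⟨E⟩/kT = ln(5.0636) + 0.0078211/0.137 = 1.6221 + 0.057088 = 1.68.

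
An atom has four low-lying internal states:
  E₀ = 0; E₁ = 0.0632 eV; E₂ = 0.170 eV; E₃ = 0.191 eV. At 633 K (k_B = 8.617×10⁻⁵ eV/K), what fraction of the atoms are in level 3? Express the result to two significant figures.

0.022

k_BT = 8.617×10⁻⁵ × 633 K = 0.05455 eV.
Eᵢ/kT = 0, 1.159, 3.116, 3.501.
Z = Σ e^(−Eᵢ/kT) = e^(−0) + e^(−1.159) + e^(−3.116) + e^(−3.501) = 1.000 + 0.3138 + 0.04433 + 0.03017 = 1.388.
P₃ = e^(−E₃/kT) / Z = 0.03017/1.388 = 0.022.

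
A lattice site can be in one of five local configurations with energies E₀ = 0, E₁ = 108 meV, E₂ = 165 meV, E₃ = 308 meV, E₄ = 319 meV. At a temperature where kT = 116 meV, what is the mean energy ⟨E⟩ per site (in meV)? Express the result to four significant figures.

Eᵢ/kT = 0, 0.931034, 1.42241, 2.65517, 2.75000.
Z = Σ e^(−Eᵢ/kT) = e^(−0) + e^(−0.931034) + e^(−1.42241) + e^(−2.65517) + e^(−2.75000) = 1.00000 + 0.394146 + 0.241132 + 0.0702869 + 0.0639279 = 1.76949.
⟨E⟩ = Σ Eᵢ e^(−Eᵢ/kT) / Z = (0·1.00000 + 108·0.394146 + 165·0.241132 + 308·0.0702869 + 319·0.0639279) / 1.76949 = 70.30 meV.

70.30 meV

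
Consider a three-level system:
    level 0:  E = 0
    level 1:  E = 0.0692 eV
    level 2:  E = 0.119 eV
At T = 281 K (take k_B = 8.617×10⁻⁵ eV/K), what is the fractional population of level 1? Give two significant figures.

0.054

k_BT = 8.617×10⁻⁵ × 281 K = 0.02421 eV.
Eᵢ/kT = 0, 2.858, 4.915.
Z = Σ e^(−Eᵢ/kT) = e^(−0) + e^(−2.858) + e^(−4.915) = 1.000 + 0.05738 + 0.007336 = 1.065.
P₁ = e^(−E₁/kT) / Z = 0.05738/1.065 = 0.054.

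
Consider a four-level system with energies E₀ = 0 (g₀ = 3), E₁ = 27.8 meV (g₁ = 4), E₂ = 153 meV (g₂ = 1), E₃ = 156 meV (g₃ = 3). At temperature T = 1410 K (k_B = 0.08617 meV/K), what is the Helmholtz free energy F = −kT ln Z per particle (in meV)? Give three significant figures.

k_BT = 0.08617 × 1410 K = 121.50 meV.
Eᵢ/kT = 0, 0.22881, 1.2593, 1.2840.
Z = Σ gᵢe^(−Eᵢ/kT) = 3·e^(−0) + 4·e^(−0.22881) + 1·e^(−1.2593) + 3·e^(−1.2840) = 3.0000 + 3.1819 + 0.28385 + 0.83078 = 7.2965.
F = −kT ln Z = −121.50 × ln(7.2965) = −121.50 × 1.9874 = -241 meV.

-241 meV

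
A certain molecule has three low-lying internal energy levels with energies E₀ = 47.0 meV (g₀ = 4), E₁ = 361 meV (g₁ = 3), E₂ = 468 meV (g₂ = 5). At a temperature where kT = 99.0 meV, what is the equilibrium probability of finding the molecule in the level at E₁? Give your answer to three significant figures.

0.0300

Eᵢ/kT = 0.47475, 3.6465, 4.7273.
Z = Σ gᵢe^(−Eᵢ/kT) = 4·e^(−0.47475) + 3·e^(−3.6465) + 5·e^(−4.7273) = 2.4882 + 0.078247 + 0.044252 = 2.6107.
P₁ = g₁ e^(−E₁/kT) / Z = 0.078247/2.6107 = 0.0300.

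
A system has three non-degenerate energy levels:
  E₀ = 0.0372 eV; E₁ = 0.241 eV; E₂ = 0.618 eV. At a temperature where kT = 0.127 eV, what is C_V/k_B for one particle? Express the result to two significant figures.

0.51

Eᵢ/kT = 0.2929, 1.898, 4.866.
Z = Σ e^(−Eᵢ/kT) = e^(−0.2929) + e^(−1.898) + e^(−4.866) = 0.7461 + 0.1499 + 0.007704 = 0.9037.
⟨E⟩ = 0.07596 eV, ⟨E²⟩ = 0.01403 eV².
C_V/k_B = (⟨E²⟩ − ⟨E⟩²)/(kT)² = (0.01403 − 0.005770)/0.01613 = 0.51.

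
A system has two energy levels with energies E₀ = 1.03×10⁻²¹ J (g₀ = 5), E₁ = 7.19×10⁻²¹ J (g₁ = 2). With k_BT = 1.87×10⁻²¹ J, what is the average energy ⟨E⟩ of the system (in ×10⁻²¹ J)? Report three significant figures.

Eᵢ/kT = 0.55080, 3.8449.
Z = Σ gᵢe^(−Eᵢ/kT) = 5·e^(−0.55080) + 2·e^(−3.8449) = 2.8824 + 0.042777 = 2.9252.
⟨E⟩ = Σ Eᵢ gᵢe^(−Eᵢ/kT) / Z = (1.03·2.8824 + 7.19·0.042777) / 2.9252 = 1.12 ×10⁻²¹ J.

1.12 ×10⁻²¹ J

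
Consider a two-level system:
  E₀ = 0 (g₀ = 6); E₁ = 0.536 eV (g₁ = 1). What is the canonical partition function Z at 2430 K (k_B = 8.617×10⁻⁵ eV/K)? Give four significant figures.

Z = 6.077

k_BT = 8.617×10⁻⁵ × 2430 K = 0.209393 eV.
Eᵢ/kT = 0, 2.55978.
Z = Σ gᵢe^(−Eᵢ/kT) = 6·e^(−0) + 1·e^(−2.55978) = 6.00000 + 0.0773217 = 6.07732.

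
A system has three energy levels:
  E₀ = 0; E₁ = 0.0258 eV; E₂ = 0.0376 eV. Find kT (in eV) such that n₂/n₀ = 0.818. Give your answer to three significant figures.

0.187 eV

n₂/n₀ = exp[−(E₂−E₀)/kT] = 0.818.
⇒ (E₂−E₀)/kT = ln(1/0.818) = ln(1.2225) = 0.20090.
kT = 0.0376 eV / 0.20090 = 0.187 eV.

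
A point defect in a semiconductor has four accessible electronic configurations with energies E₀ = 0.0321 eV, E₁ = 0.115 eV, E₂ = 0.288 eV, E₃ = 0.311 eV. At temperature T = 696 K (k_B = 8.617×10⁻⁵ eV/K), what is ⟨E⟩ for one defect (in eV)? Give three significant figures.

k_BT = 8.617×10⁻⁵ × 696 K = 0.059974 eV.
Eᵢ/kT = 0.53523, 1.9175, 4.8021, 5.1856.
Z = Σ e^(−Eᵢ/kT) = e^(−0.53523) + e^(−1.9175) + e^(−4.8021) + e^(−5.1856) = 0.58553 + 0.14697 + 0.0082125 + 0.0055966 = 0.74631.
⟨E⟩ = Σ Eᵢ e^(−Eᵢ/kT) / Z = (0.0321·0.58553 + 0.115·0.14697 + 0.288·0.0082125 + 0.311·0.0055966) / 0.74631 = 0.0533 eV.

0.0533 eV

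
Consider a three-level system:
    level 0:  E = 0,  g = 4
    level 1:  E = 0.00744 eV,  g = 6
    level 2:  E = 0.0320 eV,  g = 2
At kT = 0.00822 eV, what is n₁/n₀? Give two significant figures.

0.61

n₁/n₀ = (g₁/g₀) exp[−(E₁−E₀)/kT] = (6/4) × exp(−(0.00744 eV)/(0.00822 eV)) = (6/4) × exp(-0.9051) = 0.61.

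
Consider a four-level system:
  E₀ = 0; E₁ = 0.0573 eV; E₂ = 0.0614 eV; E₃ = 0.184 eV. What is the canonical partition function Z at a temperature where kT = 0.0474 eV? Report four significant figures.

Z = 1.593

Eᵢ/kT = 0, 1.20886, 1.29536, 3.88186.
Z = Σ e^(−Eᵢ/kT) = e^(−0) + e^(−1.20886) + e^(−1.29536) + e^(−3.88186) = 1.00000 + 0.298537 + 0.273799 + 0.0206125 = 1.59295.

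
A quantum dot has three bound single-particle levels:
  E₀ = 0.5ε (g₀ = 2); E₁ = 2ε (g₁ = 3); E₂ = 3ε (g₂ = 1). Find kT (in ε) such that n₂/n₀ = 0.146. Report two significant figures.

n₂/n₀ = (g₂/g₀) exp[−(E₂−E₀)/kT] = 0.146.
⇒ (E₂−E₀)/kT = ln((1/2)/0.146) = ln(3.425) = 1.231.
kT = 2.5ε / 1.231 = 2.0 ε.

2.0 ε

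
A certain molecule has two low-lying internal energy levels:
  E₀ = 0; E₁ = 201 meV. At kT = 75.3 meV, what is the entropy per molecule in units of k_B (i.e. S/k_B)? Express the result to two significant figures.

Eᵢ/kT = 0, 2.669.
Z = Σ e^(−Eᵢ/kT) = e^(−0) + e^(−2.669) = 1.000 + 0.06932 = 1.069.
⟨E⟩ = Σ EᵢPᵢ = 13.03 meV.
S/k_B = ln Z + ⟨E⟩/kT = ln(1.069) + 13.03/75.3 = 0.06672 + 0.1730 = 0.24.

0.24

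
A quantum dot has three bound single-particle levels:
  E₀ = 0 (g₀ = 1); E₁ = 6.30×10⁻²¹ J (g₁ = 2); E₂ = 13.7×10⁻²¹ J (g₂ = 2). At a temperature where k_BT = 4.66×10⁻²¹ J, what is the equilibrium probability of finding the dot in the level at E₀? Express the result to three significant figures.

Eᵢ/kT = 0, 1.3519, 2.9399.
Z = Σ gᵢe^(−Eᵢ/kT) = 1·e^(−0) + 2·e^(−1.3519) + 2·e^(−2.9399) = 1.0000 + 0.51750 + 0.10574 = 1.6232.
P₀ = g₀ e^(−E₀/kT) / Z = 1.0000/1.6232 = 0.616.

0.616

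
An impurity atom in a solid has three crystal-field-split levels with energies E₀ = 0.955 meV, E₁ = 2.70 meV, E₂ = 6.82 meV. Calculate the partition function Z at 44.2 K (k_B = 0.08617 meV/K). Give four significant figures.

Z = 1.437

k_BT = 0.08617 × 44.2 K = 3.80871 meV.
Eᵢ/kT = 0.250741, 0.708901, 1.79063.
Z = Σ e^(−Eᵢ/kT) = e^(−0.250741) + e^(−0.708901) + e^(−1.79063) = 0.778224 + 0.492185 + 0.166855 = 1.43726.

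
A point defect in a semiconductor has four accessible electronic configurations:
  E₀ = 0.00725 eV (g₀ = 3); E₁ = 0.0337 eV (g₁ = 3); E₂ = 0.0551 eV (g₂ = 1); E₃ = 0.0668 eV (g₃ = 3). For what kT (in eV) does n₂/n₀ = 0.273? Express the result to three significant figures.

0.240 eV

n₂/n₀ = (g₂/g₀) exp[−(E₂−E₀)/kT] = 0.273.
⇒ (E₂−E₀)/kT = ln((1/3)/0.273) = ln(1.2210) = 0.19967.
kT = 0.04785 eV / 0.19967 = 0.240 eV.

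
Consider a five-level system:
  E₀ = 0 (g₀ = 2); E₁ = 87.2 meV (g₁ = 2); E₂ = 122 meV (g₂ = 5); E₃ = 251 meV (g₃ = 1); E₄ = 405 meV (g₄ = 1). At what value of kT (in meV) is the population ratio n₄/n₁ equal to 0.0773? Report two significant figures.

n₄/n₁ = (g₄/g₁) exp[−(E₄−E₁)/kT] = 0.0773.
⇒ (E₄−E₁)/kT = ln((1/2)/0.0773) = ln(6.468) = 1.867.
kT = 317.8 meV / 1.867 = 170 meV.

170 meV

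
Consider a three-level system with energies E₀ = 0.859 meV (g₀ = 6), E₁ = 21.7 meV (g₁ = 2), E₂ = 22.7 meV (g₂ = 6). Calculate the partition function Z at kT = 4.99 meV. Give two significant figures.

Z = 5.1

Eᵢ/kT = 0.1721, 4.349, 4.549.
Z = Σ gᵢe^(−Eᵢ/kT) = 6·e^(−0.1721) + 2·e^(−4.349) + 6·e^(−4.549) = 5.051 + 0.02584 + 0.06347 = 5.140.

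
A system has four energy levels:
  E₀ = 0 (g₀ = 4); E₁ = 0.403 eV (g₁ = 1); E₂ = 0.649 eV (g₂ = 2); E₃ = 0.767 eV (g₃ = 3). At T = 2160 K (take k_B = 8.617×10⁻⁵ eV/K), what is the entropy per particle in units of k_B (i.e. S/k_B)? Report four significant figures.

k_BT = 8.617×10⁻⁵ × 2160 K = 0.186127 eV.
Eᵢ/kT = 0, 2.16519, 3.48687, 4.12084.
Z = Σ gᵢe^(−Eᵢ/kT) = 4·e^(−0) + 1·e^(−2.16519) + 2·e^(−3.48687) + 3·e^(−4.12084) = 4.00000 + 0.114728 + 0.0611930 + 0.0486926 = 4.22461.
⟨E⟩ = Σ EᵢPᵢ = 0.0291854 eV.
S/k_B = ln Z + ⟨E⟩/kT = ln(4.22461) + 0.0291854/0.186127 = 1.44093 + 0.156804 = 1.598.

1.598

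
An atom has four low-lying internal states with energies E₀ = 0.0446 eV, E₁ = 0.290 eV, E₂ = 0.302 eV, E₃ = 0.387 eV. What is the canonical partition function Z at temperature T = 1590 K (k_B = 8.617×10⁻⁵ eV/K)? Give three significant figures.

k_BT = 8.617×10⁻⁵ × 1590 K = 0.13701 eV.
Eᵢ/kT = 0.32552, 2.1166, 2.2042, 2.8246.
Z = Σ e^(−Eᵢ/kT) = e^(−0.32552) + e^(−2.1166) + e^(−2.2042) + e^(−2.8246) = 0.72215 + 0.12044 + 0.11034 + 0.059332 = 1.0123.

Z = 1.01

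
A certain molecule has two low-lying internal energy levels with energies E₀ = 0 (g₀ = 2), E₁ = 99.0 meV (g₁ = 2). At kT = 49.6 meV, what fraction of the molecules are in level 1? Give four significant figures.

0.1196

Eᵢ/kT = 0, 1.99597.
Z = Σ gᵢe^(−Eᵢ/kT) = 2·e^(−0) + 2·e^(−1.99597) = 2.00000 + 0.271764 = 2.27176.
P₁ = g₁ e^(−E₁/kT) / Z = 0.271764/2.27176 = 0.1196.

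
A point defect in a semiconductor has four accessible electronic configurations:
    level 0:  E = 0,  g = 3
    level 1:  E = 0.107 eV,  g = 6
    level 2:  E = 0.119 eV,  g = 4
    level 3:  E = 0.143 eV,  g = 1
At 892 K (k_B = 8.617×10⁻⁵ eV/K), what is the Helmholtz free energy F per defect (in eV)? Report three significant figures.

k_BT = 8.617×10⁻⁵ × 892 K = 0.076864 eV.
Eᵢ/kT = 0, 1.3921, 1.5482, 1.8604.
Z = Σ gᵢe^(−Eᵢ/kT) = 3·e^(−0) + 6·e^(−1.3921) + 4·e^(−1.5482) + 1·e^(−1.8604) = 3.0000 + 1.4913 + 0.85052 + 0.15561 = 5.4974.
F = −kT ln Z = −0.076864 × ln(5.4974) = −0.076864 × 1.7043 = -0.131 eV.

-0.131 eV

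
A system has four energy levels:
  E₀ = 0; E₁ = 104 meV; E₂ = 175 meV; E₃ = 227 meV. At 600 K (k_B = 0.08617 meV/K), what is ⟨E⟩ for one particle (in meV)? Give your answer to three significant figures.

k_BT = 0.08617 × 600 K = 51.702 meV.
Eᵢ/kT = 0, 2.0115, 3.3848, 4.3905.
Z = Σ e^(−Eᵢ/kT) = e^(−0) + e^(−2.0115) + e^(−3.3848) + e^(−4.3905) = 1.0000 + 0.13379 + 0.033884 + 0.012395 = 1.1801.
⟨E⟩ = Σ Eᵢ e^(−Eᵢ/kT) / Z = (0·1.0000 + 104·0.13379 + 175·0.033884 + 227·0.012395) / 1.1801 = 19.2 meV.

19.2 meV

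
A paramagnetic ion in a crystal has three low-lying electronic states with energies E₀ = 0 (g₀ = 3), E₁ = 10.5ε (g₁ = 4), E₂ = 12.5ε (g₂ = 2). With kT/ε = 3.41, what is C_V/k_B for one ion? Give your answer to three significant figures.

Eᵢ/kT = 0, 3.0792, 3.6657.
Z = Σ gᵢe^(−Eᵢ/kT) = 3·e^(−0) + 4·e^(−3.0792) + 2·e^(−3.6657) = 3.0000 + 0.18398 + 0.051173 = 3.2352.
⟨E⟩ = 0.79484 ε, ⟨E²⟩ = 8.7412 ε².
C_V/k_B = (⟨E²⟩ − ⟨E⟩²)/(kT)² = (8.7412 − 0.63177)/11.628 = 0.697.

0.697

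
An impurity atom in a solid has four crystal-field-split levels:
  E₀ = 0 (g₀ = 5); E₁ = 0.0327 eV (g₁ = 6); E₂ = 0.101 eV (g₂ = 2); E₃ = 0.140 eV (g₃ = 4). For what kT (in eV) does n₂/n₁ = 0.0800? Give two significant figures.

0.048 eV

n₂/n₁ = (g₂/g₁) exp[−(E₂−E₁)/kT] = 0.0800.
⇒ (E₂−E₁)/kT = ln((2/6)/0.0800) = ln(4.167) = 1.427.
kT = 0.0683 eV / 1.427 = 0.048 eV.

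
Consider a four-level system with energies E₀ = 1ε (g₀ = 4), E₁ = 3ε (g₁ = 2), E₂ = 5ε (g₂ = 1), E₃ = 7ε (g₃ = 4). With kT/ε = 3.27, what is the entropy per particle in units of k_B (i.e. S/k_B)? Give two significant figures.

2.2

Eᵢ/kT = 0.3058, 0.9174, 1.529, 2.141.
Z = Σ gᵢe^(−Eᵢ/kT) = 4·e^(−0.3058) + 2·e^(−0.9174) + 1·e^(−1.529) + 4·e^(−2.141) = 2.946 + 0.7991 + 0.2168 + 0.4701 = 4.432.
⟨E⟩ = Σ EᵢPᵢ = 2.193 ε.
S/k_B = ln Z + ⟨E⟩/kT = ln(4.432) + 2.193/3.27 = 1.489 + 0.6706 = 2.2.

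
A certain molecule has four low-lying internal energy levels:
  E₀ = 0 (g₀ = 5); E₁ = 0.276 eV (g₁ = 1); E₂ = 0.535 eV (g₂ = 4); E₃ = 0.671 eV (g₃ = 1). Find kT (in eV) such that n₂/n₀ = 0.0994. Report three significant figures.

0.257 eV

n₂/n₀ = (g₂/g₀) exp[−(E₂−E₀)/kT] = 0.0994.
⇒ (E₂−E₀)/kT = ln((4/5)/0.0994) = ln(8.0483) = 2.0855.
kT = 0.535 eV / 2.0855 = 0.257 eV.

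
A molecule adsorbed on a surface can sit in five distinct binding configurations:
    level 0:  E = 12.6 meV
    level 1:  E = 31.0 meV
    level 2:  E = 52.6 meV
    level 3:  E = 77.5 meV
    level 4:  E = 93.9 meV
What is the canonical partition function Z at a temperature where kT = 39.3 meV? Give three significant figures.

Z = 1.67

Eᵢ/kT = 0.32061, 0.78880, 1.3384, 1.9720, 2.3893.
Z = Σ e^(−Eᵢ/kT) = e^(−0.32061) + e^(−0.78880) + e^(−1.3384) + e^(−1.9720) + e^(−2.3893) = 0.72571 + 0.45439 + 0.26226 + 0.13918 + 0.091694 = 1.6732.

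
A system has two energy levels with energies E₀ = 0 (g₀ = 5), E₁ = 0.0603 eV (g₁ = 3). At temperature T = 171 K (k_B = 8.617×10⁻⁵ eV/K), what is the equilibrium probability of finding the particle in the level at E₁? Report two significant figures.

0.0099

k_BT = 8.617×10⁻⁵ × 171 K = 0.01474 eV.
Eᵢ/kT = 0, 4.091.
Z = Σ gᵢe^(−Eᵢ/kT) = 5·e^(−0) + 3·e^(−4.091) = 5.000 + 0.05017 = 5.050.
P₁ = g₁ e^(−E₁/kT) / Z = 0.05017/5.050 = 0.0099.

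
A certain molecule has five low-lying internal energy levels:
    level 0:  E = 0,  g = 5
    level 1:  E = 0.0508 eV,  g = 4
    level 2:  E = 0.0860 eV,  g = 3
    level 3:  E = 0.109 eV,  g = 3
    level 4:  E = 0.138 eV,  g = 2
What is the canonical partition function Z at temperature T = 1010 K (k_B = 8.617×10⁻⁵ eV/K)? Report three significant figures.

k_BT = 8.617×10⁻⁵ × 1010 K = 0.087032 eV.
Eᵢ/kT = 0, 0.58369, 0.98814, 1.2524, 1.5856.
Z = Σ gᵢe^(−Eᵢ/kT) = 5·e^(−0) + 4·e^(−0.58369) + 3·e^(−0.98814) + 3·e^(−1.2524) + 2·e^(−1.5856) = 5.0000 + 2.2313 + 1.1168 + 0.85745 + 0.40965 = 9.6152.

Z = 9.62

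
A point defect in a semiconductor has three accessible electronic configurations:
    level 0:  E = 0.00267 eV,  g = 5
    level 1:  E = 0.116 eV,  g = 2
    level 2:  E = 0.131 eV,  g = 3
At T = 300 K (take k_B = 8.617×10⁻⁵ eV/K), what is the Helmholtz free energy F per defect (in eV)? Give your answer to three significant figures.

-0.0392 eV

k_BT = 8.617×10⁻⁵ × 300 K = 0.025851 eV.
Eᵢ/kT = 0.10328, 4.4873, 5.0675.
Z = Σ gᵢe^(−Eᵢ/kT) = 5·e^(−0.10328) + 2·e^(−4.4873) + 3·e^(−5.0675) = 4.5094 + 0.022502 + 0.018894 = 4.5508.
F = −kT ln Z = −0.025851 × ln(4.5508) = −0.025851 × 1.5153 = -0.0392 eV.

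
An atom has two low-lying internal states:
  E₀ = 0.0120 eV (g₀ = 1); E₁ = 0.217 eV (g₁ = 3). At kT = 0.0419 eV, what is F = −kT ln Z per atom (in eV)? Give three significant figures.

0.0111 eV

Eᵢ/kT = 0.28640, 5.1790.
Z = Σ gᵢe^(−Eᵢ/kT) = 1·e^(−0.28640) + 3·e^(−5.1790) = 0.75096 + 0.016901 = 0.76786.
F = −kT ln Z = −0.0419 × ln(0.76786) = −0.0419 × -0.26415 = 0.0111 eV.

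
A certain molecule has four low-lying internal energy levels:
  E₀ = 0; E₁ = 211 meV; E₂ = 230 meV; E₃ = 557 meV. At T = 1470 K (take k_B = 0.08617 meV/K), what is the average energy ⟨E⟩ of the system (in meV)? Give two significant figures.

62 meV

k_BT = 0.08617 × 1470 K = 126.7 meV.
Eᵢ/kT = 0, 1.665, 1.815, 4.396.
Z = Σ e^(−Eᵢ/kT) = e^(−0) + e^(−1.665) + e^(−1.815) + e^(−4.396) = 1.000 + 0.1892 + 0.1628 + 0.01233 = 1.364.
⟨E⟩ = Σ Eᵢ e^(−Eᵢ/kT) / Z = (0·1.000 + 211·0.1892 + 230·0.1628 + 557·0.01233) / 1.364 = 62 meV.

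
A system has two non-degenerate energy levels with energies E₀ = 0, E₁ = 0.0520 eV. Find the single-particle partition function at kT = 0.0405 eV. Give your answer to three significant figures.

Eᵢ/kT = 0, 1.2840.
Z = Σ e^(−Eᵢ/kT) = e^(−0) + e^(−1.2840) = 1.0000 + 0.27693 = 1.2769.

Z = 1.28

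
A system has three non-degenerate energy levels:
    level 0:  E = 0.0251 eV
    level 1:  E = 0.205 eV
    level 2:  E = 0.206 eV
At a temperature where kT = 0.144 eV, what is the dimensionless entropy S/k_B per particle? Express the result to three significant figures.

Eᵢ/kT = 0.17431, 1.4236, 1.4306.
Z = Σ e^(−Eᵢ/kT) = e^(−0.17431) + e^(−1.4236) + e^(−1.4306) = 0.84004 + 0.24085 + 0.23917 = 1.3201.
⟨E⟩ = Σ EᵢPᵢ = 0.090696 eV.
S/k_B = ln Z + ⟨E⟩/kT = ln(1.3201) + 0.090696/0.144 = 0.27771 + 0.62983 = 0.908.

0.908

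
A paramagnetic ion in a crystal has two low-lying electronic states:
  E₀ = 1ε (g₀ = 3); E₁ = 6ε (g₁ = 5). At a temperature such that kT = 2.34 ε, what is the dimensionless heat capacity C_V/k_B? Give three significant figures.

0.627

Eᵢ/kT = 0.42735, 2.5641.
Z = Σ gᵢe^(−Eᵢ/kT) = 3·e^(−0.42735) + 5·e^(−2.5641) = 1.9567 + 0.38494 = 2.3416.
⟨E⟩ = 1.8220 ε, ⟨E²⟩ = 6.7537 ε².
C_V/k_B = (⟨E²⟩ − ⟨E⟩²)/(kT)² = (6.7537 − 3.3197)/5.4756 = 0.627.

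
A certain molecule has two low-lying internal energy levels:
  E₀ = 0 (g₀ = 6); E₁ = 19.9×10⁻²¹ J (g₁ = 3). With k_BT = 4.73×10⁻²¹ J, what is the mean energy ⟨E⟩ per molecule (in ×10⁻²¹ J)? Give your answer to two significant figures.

0.15 ×10⁻²¹ J

Eᵢ/kT = 0, 4.207.
Z = Σ gᵢe^(−Eᵢ/kT) = 6·e^(−0) + 3·e^(−4.207) = 6.000 + 0.04467 = 6.045.
⟨E⟩ = Σ Eᵢ gᵢe^(−Eᵢ/kT) / Z = (0·6.000 + 19.9·0.04467) / 6.045 = 0.15 ×10⁻²¹ J.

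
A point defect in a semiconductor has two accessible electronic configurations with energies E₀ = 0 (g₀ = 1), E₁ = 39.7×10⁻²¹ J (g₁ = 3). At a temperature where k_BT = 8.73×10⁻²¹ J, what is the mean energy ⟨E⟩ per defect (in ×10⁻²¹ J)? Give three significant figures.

1.22 ×10⁻²¹ J

Eᵢ/kT = 0, 4.5475.
Z = Σ gᵢe^(−Eᵢ/kT) = 1·e^(−0) + 3·e^(−4.5475) = 1.0000 + 0.031781 = 1.0318.
⟨E⟩ = Σ Eᵢ gᵢe^(−Eᵢ/kT) / Z = (0·1.0000 + 39.7·0.031781) / 1.0318 = 1.22 ×10⁻²¹ J.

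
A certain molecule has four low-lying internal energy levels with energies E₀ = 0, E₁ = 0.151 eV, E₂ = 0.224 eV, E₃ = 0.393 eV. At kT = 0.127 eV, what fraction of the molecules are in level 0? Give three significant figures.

Eᵢ/kT = 0, 1.1890, 1.7638, 3.0945.
Z = Σ e^(−Eᵢ/kT) = e^(−0) + e^(−1.1890) + e^(−1.7638) + e^(−3.0945) = 1.0000 + 0.30453 + 0.17139 + 0.045298 = 1.5212.
P₀ = e^(−E₀/kT) / Z = 1.0000/1.5212 = 0.657.

0.657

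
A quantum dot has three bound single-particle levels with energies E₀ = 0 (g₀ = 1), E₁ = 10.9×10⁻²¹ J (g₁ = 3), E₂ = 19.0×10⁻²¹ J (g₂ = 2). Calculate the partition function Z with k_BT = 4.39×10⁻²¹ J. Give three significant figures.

Eᵢ/kT = 0, 2.4829, 4.3280.
Z = Σ gᵢe^(−Eᵢ/kT) = 1·e^(−0) + 3·e^(−2.4829) + 2·e^(−4.3280) = 1.0000 + 0.25050 + 0.026388 = 1.2769.

Z = 1.28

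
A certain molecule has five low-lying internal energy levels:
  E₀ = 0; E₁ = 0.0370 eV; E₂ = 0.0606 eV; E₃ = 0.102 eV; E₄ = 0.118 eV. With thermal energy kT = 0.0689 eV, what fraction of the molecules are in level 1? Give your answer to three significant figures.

Eᵢ/kT = 0, 0.53701, 0.87954, 1.4804, 1.7126.
Z = Σ e^(−Eᵢ/kT) = e^(−0) + e^(−0.53701) + e^(−0.87954) + e^(−1.4804) + e^(−1.7126) = 1.0000 + 0.58449 + 0.41497 + 0.22755 + 0.18040 = 2.4074.
P₁ = e^(−E₁/kT) / Z = 0.58449/2.4074 = 0.243.

0.243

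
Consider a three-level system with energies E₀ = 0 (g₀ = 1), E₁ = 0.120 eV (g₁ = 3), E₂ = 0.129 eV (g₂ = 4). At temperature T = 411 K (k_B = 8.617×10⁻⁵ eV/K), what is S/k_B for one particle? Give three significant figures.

0.788

k_BT = 8.617×10⁻⁵ × 411 K = 0.035416 eV.
Eᵢ/kT = 0, 3.3883, 3.6424.
Z = Σ gᵢe^(−Eᵢ/kT) = 1·e^(−0) + 3·e^(−3.3883) + 4·e^(−3.6424) = 1.0000 + 0.10130 + 0.10476 = 1.2061.
⟨E⟩ = Σ EᵢPᵢ = 0.021284 eV.
S/k_B = ln Z + ⟨E⟩/kT = ln(1.2061) + 0.021284/0.035416 = 0.18739 + 0.60097 = 0.788.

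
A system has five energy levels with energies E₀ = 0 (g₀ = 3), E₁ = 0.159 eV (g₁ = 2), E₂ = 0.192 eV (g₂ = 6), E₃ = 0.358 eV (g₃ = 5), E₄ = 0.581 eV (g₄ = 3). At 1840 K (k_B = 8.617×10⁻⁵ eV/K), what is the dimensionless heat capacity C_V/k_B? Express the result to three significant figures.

0.645

k_BT = 8.617×10⁻⁵ × 1840 K = 0.15855 eV.
Eᵢ/kT = 0, 1.0028, 1.2110, 2.2580, 3.6645.
Z = Σ gᵢe^(−Eᵢ/kT) = 3·e^(−0) + 2·e^(−1.0028) + 6·e^(−1.2110) + 5·e^(−2.2580) + 3·e^(−3.6645) = 3.0000 + 0.73370 + 1.7874 + 0.52280 + 0.076851 = 6.1208.
⟨E⟩ = 0.11300 eV, ⟨E²⟩ = 0.028981 eV².
C_V/k_B = (⟨E²⟩ − ⟨E⟩²)/(kT)² = (0.028981 − 0.012769)/0.025138 = 0.645.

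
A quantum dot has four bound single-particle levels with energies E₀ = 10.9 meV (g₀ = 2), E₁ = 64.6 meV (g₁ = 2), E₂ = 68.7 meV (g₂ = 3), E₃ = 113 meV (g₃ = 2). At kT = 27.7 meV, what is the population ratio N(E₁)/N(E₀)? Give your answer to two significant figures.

0.14

n₁/n₀ = (g₁/g₀) exp[−(E₁−E₀)/kT] = (2/2) × exp(−(53.7 meV)/(27.7 meV)) = (2/2) × exp(-1.939) = 0.14.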